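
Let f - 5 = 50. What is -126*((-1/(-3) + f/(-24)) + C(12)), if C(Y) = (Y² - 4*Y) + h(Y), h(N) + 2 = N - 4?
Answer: -50421/4 ≈ -12605.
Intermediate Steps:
f = 55 (f = 5 + 50 = 55)
h(N) = -6 + N (h(N) = -2 + (N - 4) = -2 + (-4 + N) = -6 + N)
C(Y) = -6 + Y² - 3*Y (C(Y) = (Y² - 4*Y) + (-6 + Y) = -6 + Y² - 3*Y)
-126*((-1/(-3) + f/(-24)) + C(12)) = -126*((-1/(-3) + 55/(-24)) + (-6 + 12² - 3*12)) = -126*((-1*(-⅓) + 55*(-1/24)) + (-6 + 144 - 36)) = -126*((⅓ - 55/24) + 102) = -126*(-47/24 + 102) = -126*2401/24 = -50421/4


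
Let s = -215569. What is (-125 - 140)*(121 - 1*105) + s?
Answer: -219809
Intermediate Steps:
(-125 - 140)*(121 - 1*105) + s = (-125 - 140)*(121 - 1*105) - 215569 = -265*(121 - 105) - 215569 = -265*16 - 215569 = -4240 - 215569 = -219809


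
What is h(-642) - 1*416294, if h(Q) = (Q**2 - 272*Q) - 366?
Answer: 170128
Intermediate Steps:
h(Q) = -366 + Q**2 - 272*Q
h(-642) - 1*416294 = (-366 + (-642)**2 - 272*(-642)) - 1*416294 = (-366 + 412164 + 174624) - 416294 = 586422 - 416294 = 170128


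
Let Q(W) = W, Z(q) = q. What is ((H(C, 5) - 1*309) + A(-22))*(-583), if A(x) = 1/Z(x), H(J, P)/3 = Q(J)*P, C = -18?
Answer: 675167/2 ≈ 3.3758e+5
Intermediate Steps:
H(J, P) = 3*J*P (H(J, P) = 3*(J*P) = 3*J*P)
A(x) = 1/x
((H(C, 5) - 1*309) + A(-22))*(-583) = ((3*(-18)*5 - 1*309) + 1/(-22))*(-583) = ((-270 - 309) - 1/22)*(-583) = (-579 - 1/22)*(-583) = -12739/22*(-583) = 675167/2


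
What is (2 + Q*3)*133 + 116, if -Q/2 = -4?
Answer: 3574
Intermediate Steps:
Q = 8 (Q = -2*(-4) = 8)
(2 + Q*3)*133 + 116 = (2 + 8*3)*133 + 116 = (2 + 24)*133 + 116 = 26*133 + 116 = 3458 + 116 = 3574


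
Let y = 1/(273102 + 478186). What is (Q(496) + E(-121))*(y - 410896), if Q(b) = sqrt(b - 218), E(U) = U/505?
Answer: 37352849319687/379400440 - 308701234047*sqrt(278)/751288 ≈ -6.7526e+6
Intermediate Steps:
E(U) = U/505 (E(U) = U*(1/505) = U/505)
y = 1/751288 ≈ 1.3310e-6
Q(b) = sqrt(-218 + b)
(Q(496) + E(-121))*(y - 410896) = (sqrt(-218 + 496) + (1/505)*(-121))*(1/751288 - 410896) = (sqrt(278) - 121/505)*(-308701234047/751288) = (-121/505 + sqrt(278))*(-308701234047/751288) = 37352849319687/379400440 - 308701234047*sqrt(278)/751288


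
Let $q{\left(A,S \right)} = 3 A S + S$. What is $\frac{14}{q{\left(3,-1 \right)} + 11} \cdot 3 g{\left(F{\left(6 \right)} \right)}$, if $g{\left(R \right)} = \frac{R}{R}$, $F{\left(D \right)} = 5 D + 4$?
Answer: $42$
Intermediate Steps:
$F{\left(D \right)} = 4 + 5 D$
$q{\left(A,S \right)} = S + 3 A S$ ($q{\left(A,S \right)} = 3 A S + S = S + 3 A S$)
$g{\left(R \right)} = 1$
$\frac{14}{q{\left(3,-1 \right)} + 11} \cdot 3 g{\left(F{\left(6 \right)} \right)} = \frac{14}{- (1 + 3 \cdot 3) + 11} \cdot 3 \cdot 1 = \frac{14}{- (1 + 9) + 11} \cdot 3 \cdot 1 = \frac{14}{\left(-1\right) 10 + 11} \cdot 3 \cdot 1 = \frac{14}{-10 + 11} \cdot 3 \cdot 1 = \frac{14}{1} \cdot 3 \cdot 1 = 14 \cdot 1 \cdot 3 \cdot 1 = 14 \cdot 3 \cdot 1 = 42 \cdot 1 = 42$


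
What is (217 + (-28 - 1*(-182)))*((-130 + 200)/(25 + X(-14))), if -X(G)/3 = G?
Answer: 25970/67 ≈ 387.61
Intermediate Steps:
X(G) = -3*G
(217 + (-28 - 1*(-182)))*((-130 + 200)/(25 + X(-14))) = (217 + (-28 - 1*(-182)))*((-130 + 200)/(25 - 3*(-14))) = (217 + (-28 + 182))*(70/(25 + 42)) = (217 + 154)*(70/67) = 371*(70*(1/67)) = 371*(70/67) = 25970/67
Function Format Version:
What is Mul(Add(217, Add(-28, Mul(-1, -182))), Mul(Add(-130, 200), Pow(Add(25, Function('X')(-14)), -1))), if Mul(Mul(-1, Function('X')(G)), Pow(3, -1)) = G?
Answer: Rational(25970, 67) ≈ 387.61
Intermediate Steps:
Function('X')(G) = Mul(-3, G)
Mul(Add(217, Add(-28, Mul(-1, -182))), Mul(Add(-130, 200), Pow(Add(25, Function('X')(-14)), -1))) = Mul(Add(217, Add(-28, Mul(-1, -182))), Mul(Add(-130, 200), Pow(Add(25, Mul(-3, -14)), -1))) = Mul(Add(217, Add(-28, 182)), Mul(70, Pow(Add(25, 42), -1))) = Mul(Add(217, 154), Mul(70, Pow(67, -1))) = Mul(371, Mul(70, Rational(1, 67))) = Mul(371, Rational(70, 67)) = Rational(25970, 67)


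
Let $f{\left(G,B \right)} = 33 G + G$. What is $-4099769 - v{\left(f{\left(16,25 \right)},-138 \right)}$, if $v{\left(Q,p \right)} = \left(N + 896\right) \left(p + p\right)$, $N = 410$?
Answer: $-3739313$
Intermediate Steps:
$f{\left(G,B \right)} = 34 G$
$v{\left(Q,p \right)} = 2612 p$ ($v{\left(Q,p \right)} = \left(410 + 896\right) \left(p + p\right) = 1306 \cdot 2 p = 2612 p$)
$-4099769 - v{\left(f{\left(16,25 \right)},-138 \right)} = -4099769 - 2612 \left(-138\right) = -4099769 - -360456 = -4099769 + 360456 = -3739313$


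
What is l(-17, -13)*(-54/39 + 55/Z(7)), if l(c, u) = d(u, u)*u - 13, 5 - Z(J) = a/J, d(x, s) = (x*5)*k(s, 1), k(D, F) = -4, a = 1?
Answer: -1146573/34 ≈ -33723.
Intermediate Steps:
d(x, s) = -20*x (d(x, s) = (x*5)*(-4) = (5*x)*(-4) = -20*x)
Z(J) = 5 - 1/J
l(c, u) = -13 - 20*u² (l(c, u) = (-20*u)*u - 13 = -20*u² - 13 = -13 - 20*u²)
l(-17, -13)*(-54/39 + 55/Z(7)) = (-13 - 20*(-13)²)*(-54/39 + 55/(5 - 1/7)) = (-13 - 20*169)*(-54*1/39 + 55/(5 - 1*⅐)) = (-13 - 3380)*(-18/13 + 55/(5 - ⅐)) = -3393*(-18/13 + 55/(34/7)) = -3393*(-18/13 + 55*(7/34)) = -3393*(-18/13 + 385/34) = -3393*4393/442 = -1146573/34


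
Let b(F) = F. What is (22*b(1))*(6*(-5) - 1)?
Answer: -682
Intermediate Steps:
(22*b(1))*(6*(-5) - 1) = (22*1)*(6*(-5) - 1) = 22*(-30 - 1) = 22*(-31) = -682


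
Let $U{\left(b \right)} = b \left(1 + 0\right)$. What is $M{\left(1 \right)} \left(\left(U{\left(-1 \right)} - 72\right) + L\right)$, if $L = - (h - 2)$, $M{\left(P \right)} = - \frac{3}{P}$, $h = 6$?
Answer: $231$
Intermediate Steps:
$U{\left(b \right)} = b$ ($U{\left(b \right)} = b 1 = b$)
$L = -4$ ($L = - (6 - 2) = \left(-1\right) 4 = -4$)
$M{\left(1 \right)} \left(\left(U{\left(-1 \right)} - 72\right) + L\right) = - \frac{3}{1} \left(\left(-1 - 72\right) - 4\right) = \left(-3\right) 1 \left(-73 - 4\right) = \left(-3\right) \left(-77\right) = 231$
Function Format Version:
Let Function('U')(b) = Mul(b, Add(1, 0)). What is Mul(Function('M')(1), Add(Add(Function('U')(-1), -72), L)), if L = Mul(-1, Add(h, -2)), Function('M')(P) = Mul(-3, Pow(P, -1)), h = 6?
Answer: 231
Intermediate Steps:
Function('U')(b) = b (Function('U')(b) = Mul(b, 1) = b)
L = -4 (L = Mul(-1, Add(6, -2)) = Mul(-1, 4) = -4)
Mul(Function('M')(1), Add(Add(Function('U')(-1), -72), L)) = Mul(Mul(-3, Pow(1, -1)), Add(Add(-1, -72), -4)) = Mul(Mul(-3, 1), Add(-73, -4)) = Mul(-3, -77) = 231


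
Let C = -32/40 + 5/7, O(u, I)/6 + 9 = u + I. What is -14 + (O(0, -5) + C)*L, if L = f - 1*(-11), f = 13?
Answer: -71122/35 ≈ -2032.1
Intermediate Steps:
O(u, I) = -54 + 6*I + 6*u (O(u, I) = -54 + 6*(u + I) = -54 + 6*(I + u) = -54 + (6*I + 6*u) = -54 + 6*I + 6*u)
L = 24 (L = 13 - 1*(-11) = 13 + 11 = 24)
C = -3/35 (C = -32*1/40 + 5*(1/7) = -4/5 + 5/7 = -3/35 ≈ -0.085714)
-14 + (O(0, -5) + C)*L = -14 + ((-54 + 6*(-5) + 6*0) - 3/35)*24 = -14 + ((-54 - 30 + 0) - 3/35)*24 = -14 + (-84 - 3/35)*24 = -14 - 2943/35*24 = -14 - 70632/35 = -71122/35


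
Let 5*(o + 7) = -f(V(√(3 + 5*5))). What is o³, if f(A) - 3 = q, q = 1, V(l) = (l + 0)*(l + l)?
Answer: -59319/125 ≈ -474.55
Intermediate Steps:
V(l) = 2*l² (V(l) = l*(2*l) = 2*l²)
f(A) = 4 (f(A) = 3 + 1 = 4)
o = -39/5 (o = -7 + (-1*4)/5 = -7 + (⅕)*(-4) = -7 - ⅘ = -39/5 ≈ -7.8000)
o³ = (-39/5)³ = -59319/125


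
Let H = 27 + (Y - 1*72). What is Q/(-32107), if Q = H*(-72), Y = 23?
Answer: -1584/32107 ≈ -0.049335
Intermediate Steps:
H = -22 (H = 27 + (23 - 1*72) = 27 + (23 - 72) = 27 - 49 = -22)
Q = 1584 (Q = -22*(-72) = 1584)
Q/(-32107) = 1584/(-32107) = 1584*(-1/32107) = -1584/32107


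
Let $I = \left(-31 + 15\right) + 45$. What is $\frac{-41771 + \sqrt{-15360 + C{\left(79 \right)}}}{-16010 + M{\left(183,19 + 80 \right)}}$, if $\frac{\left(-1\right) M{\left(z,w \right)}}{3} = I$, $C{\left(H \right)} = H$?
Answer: $\frac{41771}{16097} - \frac{i \sqrt{15281}}{16097} \approx 2.595 - 0.0076795 i$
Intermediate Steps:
$I = 29$ ($I = -16 + 45 = 29$)
$M{\left(z,w \right)} = -87$ ($M{\left(z,w \right)} = \left(-3\right) 29 = -87$)
$\frac{-41771 + \sqrt{-15360 + C{\left(79 \right)}}}{-16010 + M{\left(183,19 + 80 \right)}} = \frac{-41771 + \sqrt{-15360 + 79}}{-16010 - 87} = \frac{-41771 + \sqrt{-15281}}{-16097} = \left(-41771 + i \sqrt{15281}\right) \left(- \frac{1}{16097}\right) = \frac{41771}{16097} - \frac{i \sqrt{15281}}{16097}$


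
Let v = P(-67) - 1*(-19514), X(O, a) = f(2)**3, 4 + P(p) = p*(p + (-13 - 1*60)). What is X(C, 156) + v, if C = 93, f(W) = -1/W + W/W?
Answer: 231121/8 ≈ 28890.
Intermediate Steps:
f(W) = 1 - 1/W (f(W) = -1/W + 1 = 1 - 1/W)
P(p) = -4 + p*(-73 + p) (P(p) = -4 + p*(p + (-13 - 1*60)) = -4 + p*(p + (-13 - 60)) = -4 + p*(p - 73) = -4 + p*(-73 + p))
X(O, a) = 1/8 (X(O, a) = ((-1 + 2)/2)**3 = ((1/2)*1)**3 = (1/2)**3 = 1/8)
v = 28890 (v = (-4 + (-67)**2 - 73*(-67)) - 1*(-19514) = (-4 + 4489 + 4891) + 19514 = 9376 + 19514 = 28890)
X(C, 156) + v = 1/8 + 28890 = 231121/8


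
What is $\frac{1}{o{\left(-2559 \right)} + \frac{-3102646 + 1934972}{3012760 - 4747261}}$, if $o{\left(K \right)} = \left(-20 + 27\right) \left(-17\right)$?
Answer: $- \frac{1734501}{205237945} \approx -0.0084512$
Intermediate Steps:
$o{\left(K \right)} = -119$ ($o{\left(K \right)} = 7 \left(-17\right) = -119$)
$\frac{1}{o{\left(-2559 \right)} + \frac{-3102646 + 1934972}{3012760 - 4747261}} = \frac{1}{-119 + \frac{-3102646 + 1934972}{3012760 - 4747261}} = \frac{1}{-119 - \frac{1167674}{-1734501}} = \frac{1}{-119 - - \frac{1167674}{1734501}} = \frac{1}{-119 + \frac{1167674}{1734501}} = \frac{1}{- \frac{205237945}{1734501}} = - \frac{1734501}{205237945}$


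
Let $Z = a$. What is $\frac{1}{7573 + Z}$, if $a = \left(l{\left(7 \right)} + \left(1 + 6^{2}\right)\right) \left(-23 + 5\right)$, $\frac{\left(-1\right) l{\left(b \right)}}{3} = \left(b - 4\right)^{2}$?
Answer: $\frac{1}{7393} \approx 0.00013526$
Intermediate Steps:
$l{\left(b \right)} = - 3 \left(-4 + b\right)^{2}$ ($l{\left(b \right)} = - 3 \left(b - 4\right)^{2} = - 3 \left(-4 + b\right)^{2}$)
$a = -180$ ($a = \left(- 3 \left(-4 + 7\right)^{2} + \left(1 + 6^{2}\right)\right) \left(-23 + 5\right) = \left(- 3 \cdot 3^{2} + \left(1 + 36\right)\right) \left(-18\right) = \left(\left(-3\right) 9 + 37\right) \left(-18\right) = \left(-27 + 37\right) \left(-18\right) = 10 \left(-18\right) = -180$)
$Z = -180$
$\frac{1}{7573 + Z} = \frac{1}{7573 - 180} = \frac{1}{7393}$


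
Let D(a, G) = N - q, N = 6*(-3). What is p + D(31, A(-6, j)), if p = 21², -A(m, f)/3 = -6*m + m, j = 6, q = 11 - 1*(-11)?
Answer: 401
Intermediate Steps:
N = -18
q = 22 (q = 11 + 11 = 22)
A(m, f) = 15*m (A(m, f) = -3*(-6*m + m) = -(-15)*m = 15*m)
D(a, G) = -40 (D(a, G) = -18 - 1*22 = -18 - 22 = -40)
p = 441
p + D(31, A(-6, j)) = 441 - 40 = 401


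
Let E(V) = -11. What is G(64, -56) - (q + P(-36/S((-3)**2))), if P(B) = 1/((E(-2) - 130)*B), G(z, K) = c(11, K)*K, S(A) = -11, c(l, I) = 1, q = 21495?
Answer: -109392865/5076 ≈ -21551.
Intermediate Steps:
G(z, K) = K (G(z, K) = 1*K = K)
P(B) = -1/(141*B) (P(B) = 1/((-11 - 130)*B) = 1/((-141)*B) = -1/(141*B))
G(64, -56) - (q + P(-36/S((-3)**2))) = -56 - (21495 - 1/(141*((-36/(-11))))) = -56 - (21495 - 1/(141*((-36*(-1/11))))) = -56 - (21495 - 1/(141*36/11)) = -56 - (21495 - 1/141*11/36) = -56 - (21495 - 11/5076) = -56 - 1*109108609/5076 = -56 - 109108609/5076 = -109392865/5076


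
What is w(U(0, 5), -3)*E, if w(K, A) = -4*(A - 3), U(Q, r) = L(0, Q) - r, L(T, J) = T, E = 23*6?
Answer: 3312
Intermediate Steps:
E = 138
U(Q, r) = -r (U(Q, r) = 0 - r = -r)
w(K, A) = 12 - 4*A (w(K, A) = -4*(-3 + A) = 12 - 4*A)
w(U(0, 5), -3)*E = (12 - 4*(-3))*138 = (12 + 12)*138 = 24*138 = 3312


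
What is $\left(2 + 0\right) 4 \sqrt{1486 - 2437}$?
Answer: $8 i \sqrt{951} \approx 246.71 i$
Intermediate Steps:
$\left(2 + 0\right) 4 \sqrt{1486 - 2437} = 2 \cdot 4 \sqrt{-951} = 8 i \sqrt{951}$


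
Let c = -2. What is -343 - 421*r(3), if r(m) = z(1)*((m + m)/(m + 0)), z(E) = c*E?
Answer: 1341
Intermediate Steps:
z(E) = -2*E
r(m) = -4 (r(m) = (-2*1)*((m + m)/(m + 0)) = -2*2*m/m = -2*2 = -4)
-343 - 421*r(3) = -343 - 421*(-4) = -343 + 1684 = 1341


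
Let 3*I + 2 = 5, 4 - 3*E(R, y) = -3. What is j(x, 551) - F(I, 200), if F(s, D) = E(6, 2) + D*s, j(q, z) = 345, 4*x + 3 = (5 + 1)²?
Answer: 428/3 ≈ 142.67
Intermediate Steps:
x = 33/4 (x = -¾ + (5 + 1)²/4 = -¾ + (¼)*6² = -¾ + (¼)*36 = -¾ + 9 = 33/4 ≈ 8.2500)
E(R, y) = 7/3 (E(R, y) = 4/3 - ⅓*(-3) = 4/3 + 1 = 7/3)
I = 1 (I = -⅔ + (⅓)*5 = -⅔ + 5/3 = 1)
F(s, D) = 7/3 + D*s
j(x, 551) - F(I, 200) = 345 - (7/3 + 200*1) = 345 - (7/3 + 200) = 345 - 1*607/3 = 345 - 607/3 = 428/3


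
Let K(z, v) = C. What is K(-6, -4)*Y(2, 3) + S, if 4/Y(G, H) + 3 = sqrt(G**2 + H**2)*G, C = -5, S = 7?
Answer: 241/43 - 40*sqrt(13)/43 ≈ 2.2506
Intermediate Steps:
K(z, v) = -5
Y(G, H) = 4/(-3 + G*sqrt(G**2 + H**2)) (Y(G, H) = 4/(-3 + sqrt(G**2 + H**2)*G) = 4/(-3 + G*sqrt(G**2 + H**2)))
K(-6, -4)*Y(2, 3) + S = -20/(-3 + 2*sqrt(2**2 + 3**2)) + 7 = -20/(-3 + 2*sqrt(4 + 9)) + 7 = -20/(-3 + 2*sqrt(13)) + 7 = 7 - 20/(-3 + 2*sqrt(13))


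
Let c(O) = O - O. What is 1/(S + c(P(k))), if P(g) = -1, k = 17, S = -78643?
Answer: -1/78643 ≈ -1.2716e-5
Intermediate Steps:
c(O) = 0
1/(S + c(P(k))) = 1/(-78643 + 0) = 1/(-78643) = -1/78643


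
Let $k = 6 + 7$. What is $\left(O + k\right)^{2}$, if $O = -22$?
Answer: $81$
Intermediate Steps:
$k = 13$
$\left(O + k\right)^{2} = \left(-22 + 13\right)^{2} = \left(-9\right)^{2} = 81$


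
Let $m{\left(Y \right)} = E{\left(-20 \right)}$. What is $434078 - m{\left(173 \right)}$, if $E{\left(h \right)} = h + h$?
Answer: $434118$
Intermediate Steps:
$E{\left(h \right)} = 2 h$
$m{\left(Y \right)} = -40$ ($m{\left(Y \right)} = 2 \left(-20\right) = -40$)
$434078 - m{\left(173 \right)} = 434078 - -40 = 434078 + 40 = 434118$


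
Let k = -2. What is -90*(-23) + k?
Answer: 2068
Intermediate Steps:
-90*(-23) + k = -90*(-23) - 2 = 2070 - 2 = 2068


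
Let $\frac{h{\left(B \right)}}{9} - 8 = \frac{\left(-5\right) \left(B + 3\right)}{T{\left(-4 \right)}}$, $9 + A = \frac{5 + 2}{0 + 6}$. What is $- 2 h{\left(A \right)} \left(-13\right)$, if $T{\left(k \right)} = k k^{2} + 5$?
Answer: $\frac{104793}{59} \approx 1776.2$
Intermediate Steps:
$T{\left(k \right)} = 5 + k^{3}$ ($T{\left(k \right)} = k^{3} + 5 = 5 + k^{3}$)
$A = - \frac{47}{6}$ ($A = -9 + \frac{5 + 2}{0 + 6} = -9 + \frac{7}{6} = - \frac{47}{6} \approx -7.8333$)
$h{\left(B \right)} = \frac{4383}{59} + \frac{45 B}{59}$ ($h{\left(B \right)} = 72 + 9 \frac{\left(-5\right) \left(B + 3\right)}{5 + \left(-4\right)^{3}} = 72 + 9 \frac{\left(-5\right) \left(3 + B\right)}{5 - 64} = 72 + 9 \frac{-15 - 5 B}{-59} = 72 + 9 \left(-15 - 5 B\right) \left(- \frac{1}{59}\right) = 72 + 9 \left(\frac{15}{59} + \frac{5 B}{59}\right) = 72 + \left(\frac{135}{59} + \frac{45 B}{59}\right) = \frac{4383}{59} + \frac{45 B}{59}$)
$- 2 h{\left(A \right)} \left(-13\right) = - 2 \left(\frac{4383}{59} + \frac{45}{59} \left(- \frac{47}{6}\right)\right) \left(-13\right) = - 2 \left(\frac{4383}{59} - \frac{705}{118}\right) \left(-13\right) = \left(-2\right) \frac{8061}{118} \left(-13\right) = \left(- \frac{8061}{59}\right) \left(-13\right) = \frac{104793}{59}$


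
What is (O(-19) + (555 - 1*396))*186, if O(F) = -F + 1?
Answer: 33294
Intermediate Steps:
O(F) = 1 - F
(O(-19) + (555 - 1*396))*186 = ((1 - 1*(-19)) + (555 - 1*396))*186 = ((1 + 19) + (555 - 396))*186 = (20 + 159)*186 = 179*186 = 33294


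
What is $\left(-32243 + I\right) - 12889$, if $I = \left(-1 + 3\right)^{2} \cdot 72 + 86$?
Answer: $-44758$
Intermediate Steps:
$I = 374$ ($I = 2^{2} \cdot 72 + 86 = 4 \cdot 72 + 86 = 288 + 86 = 374$)
$\left(-32243 + I\right) - 12889 = \left(-32243 + 374\right) - 12889 = -31869 - 12889 = -44758$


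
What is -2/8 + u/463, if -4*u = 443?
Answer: -453/926 ≈ -0.48920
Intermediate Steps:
u = -443/4 (u = -¼*443 = -443/4 ≈ -110.75)
-2/8 + u/463 = -2/8 - 443/4/463 = -2*⅛ - 443/4*1/463 = -¼ - 443/1852 = -453/926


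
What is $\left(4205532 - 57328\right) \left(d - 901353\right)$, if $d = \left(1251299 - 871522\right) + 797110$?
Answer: $1142971240936$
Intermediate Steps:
$d = 1176887$ ($d = 379777 + 797110 = 1176887$)
$\left(4205532 - 57328\right) \left(d - 901353\right) = \left(4205532 - 57328\right) \left(1176887 - 901353\right) = 4148204 \cdot 275534 = 1142971240936$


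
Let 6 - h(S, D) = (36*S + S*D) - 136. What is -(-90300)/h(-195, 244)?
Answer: 45150/27371 ≈ 1.6496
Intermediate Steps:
h(S, D) = 142 - 36*S - D*S (h(S, D) = 6 - ((36*S + S*D) - 136) = 6 - ((36*S + D*S) - 136) = 6 - (-136 + 36*S + D*S) = 6 + (136 - 36*S - D*S) = 142 - 36*S - D*S)
-(-90300)/h(-195, 244) = -(-90300)/(142 - 36*(-195) - 1*244*(-195)) = -(-90300)/(142 + 7020 + 47580) = -(-90300)/54742 = -1*(-45150/27371) = 45150/27371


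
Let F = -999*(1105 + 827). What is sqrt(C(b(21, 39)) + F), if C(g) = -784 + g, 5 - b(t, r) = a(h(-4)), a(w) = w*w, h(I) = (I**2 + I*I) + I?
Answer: I*sqrt(1931631) ≈ 1389.8*I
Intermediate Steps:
h(I) = I + 2*I**2 (h(I) = (I**2 + I**2) + I = 2*I**2 + I = I + 2*I**2)
a(w) = w**2
b(t, r) = -779 (b(t, r) = 5 - (-4*(1 + 2*(-4)))**2 = 5 - (-4*(1 - 8))**2 = 5 - (-4*(-7))**2 = 5 - 1*28**2 = 5 - 1*784 = 5 - 784 = -779)
F = -1930068 (F = -999*1932 = -1930068)
sqrt(C(b(21, 39)) + F) = sqrt((-784 - 779) - 1930068) = sqrt(-1563 - 1930068) = sqrt(-1931631) = I*sqrt(1931631)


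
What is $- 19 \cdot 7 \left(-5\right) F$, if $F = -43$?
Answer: $-28595$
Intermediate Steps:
$- 19 \cdot 7 \left(-5\right) F = - 19 \cdot 7 \left(-5\right) \left(-43\right) = \left(-19\right) \left(-35\right) \left(-43\right) = 665 \left(-43\right) = -28595$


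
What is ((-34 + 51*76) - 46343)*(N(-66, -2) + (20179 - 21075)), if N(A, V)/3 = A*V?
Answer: 21250500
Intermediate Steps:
N(A, V) = 3*A*V (N(A, V) = 3*(A*V) = 3*A*V)
((-34 + 51*76) - 46343)*(N(-66, -2) + (20179 - 21075)) = ((-34 + 51*76) - 46343)*(3*(-66)*(-2) + (20179 - 21075)) = ((-34 + 3876) - 46343)*(396 - 896) = (3842 - 46343)*(-500) = -42501*(-500) = 21250500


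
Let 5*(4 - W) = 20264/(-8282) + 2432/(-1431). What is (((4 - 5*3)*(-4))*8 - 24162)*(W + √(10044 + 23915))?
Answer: -681371836688/5925771 - 23810*√33959 ≈ -4.5027e+6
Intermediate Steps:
W = 143085224/29628855 (W = 4 - (20264/(-8282) + 2432/(-1431))/5 = 4 - (20264*(-1/8282) + 2432*(-1/1431))/5 = 4 - (-10132/4141 - 2432/1431)/5 = 4 - ⅕*(-24569804/5925771) = 4 + 24569804/29628855 = 143085224/29628855 ≈ 4.8293)
(((4 - 5*3)*(-4))*8 - 24162)*(W + √(10044 + 23915)) = (((4 - 5*3)*(-4))*8 - 24162)*(143085224/29628855 + √(10044 + 23915)) = (((4 - 15)*(-4))*8 - 24162)*(143085224/29628855 + √33959) = (-11*(-4)*8 - 24162)*(143085224/29628855 + √33959) = (44*8 - 24162)*(143085224/29628855 + √33959) = (352 - 24162)*(143085224/29628855 + √33959) = -23810*(143085224/29628855 + √33959) = -681371836688/5925771 - 23810*√33959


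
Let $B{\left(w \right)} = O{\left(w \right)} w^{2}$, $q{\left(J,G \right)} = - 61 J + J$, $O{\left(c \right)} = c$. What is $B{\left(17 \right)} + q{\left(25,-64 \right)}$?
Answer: $3413$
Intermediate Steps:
$q{\left(J,G \right)} = - 60 J$
$B{\left(w \right)} = w^{3}$ ($B{\left(w \right)} = w w^{2} = w^{3}$)
$B{\left(17 \right)} + q{\left(25,-64 \right)} = 17^{3} - 1500 = 4913 - 1500 = 3413$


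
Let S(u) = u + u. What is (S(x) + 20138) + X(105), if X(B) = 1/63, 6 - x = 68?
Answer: 1260883/63 ≈ 20014.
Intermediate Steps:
x = -62 (x = 6 - 1*68 = 6 - 68 = -62)
X(B) = 1/63
S(u) = 2*u
(S(x) + 20138) + X(105) = (2*(-62) + 20138) + 1/63 = (-124 + 20138) + 1/63 = 20014 + 1/63 = 1260883/63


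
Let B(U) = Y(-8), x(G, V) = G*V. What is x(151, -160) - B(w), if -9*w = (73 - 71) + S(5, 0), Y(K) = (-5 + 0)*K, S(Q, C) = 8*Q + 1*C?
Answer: -24200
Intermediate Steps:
S(Q, C) = C + 8*Q (S(Q, C) = 8*Q + C = C + 8*Q)
Y(K) = -5*K
w = -14/3 (w = -((73 - 71) + (0 + 8*5))/9 = -(2 + (0 + 40))/9 = -(2 + 40)/9 = -1/9*42 = -14/3 ≈ -4.6667)
B(U) = 40 (B(U) = -5*(-8) = 40)
x(151, -160) - B(w) = 151*(-160) - 1*40 = -24160 - 40 = -24200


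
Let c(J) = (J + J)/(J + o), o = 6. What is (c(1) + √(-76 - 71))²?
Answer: -7199/49 + 4*I*√3 ≈ -146.92 + 6.9282*I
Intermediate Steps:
c(J) = 2*J/(6 + J) (c(J) = (J + J)/(J + 6) = (2*J)/(6 + J) = 2*J/(6 + J))
(c(1) + √(-76 - 71))² = (2*1/(6 + 1) + √(-76 - 71))² = (2*1/7 + √(-147))² = (2*1*(⅐) + 7*I*√3)² = (2/7 + 7*I*√3)²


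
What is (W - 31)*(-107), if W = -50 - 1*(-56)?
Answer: 2675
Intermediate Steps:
W = 6 (W = -50 + 56 = 6)
(W - 31)*(-107) = (6 - 31)*(-107) = -25*(-107) = 2675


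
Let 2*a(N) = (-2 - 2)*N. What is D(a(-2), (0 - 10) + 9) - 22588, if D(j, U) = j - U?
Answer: -22583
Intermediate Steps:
a(N) = -2*N (a(N) = ((-2 - 2)*N)/2 = (-4*N)/2 = -2*N)
D(a(-2), (0 - 10) + 9) - 22588 = (-2*(-2) - ((0 - 10) + 9)) - 22588 = (4 - (-10 + 9)) - 22588 = (4 - 1*(-1)) - 22588 = (4 + 1) - 22588 = 5 - 22588 = -22583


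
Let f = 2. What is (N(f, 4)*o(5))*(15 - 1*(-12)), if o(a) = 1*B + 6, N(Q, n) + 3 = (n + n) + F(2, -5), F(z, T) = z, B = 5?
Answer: 2079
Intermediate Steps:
N(Q, n) = -1 + 2*n (N(Q, n) = -3 + ((n + n) + 2) = -3 + (2*n + 2) = -3 + (2 + 2*n) = -1 + 2*n)
o(a) = 11 (o(a) = 1*5 + 6 = 5 + 6 = 11)
(N(f, 4)*o(5))*(15 - 1*(-12)) = ((-1 + 2*4)*11)*(15 - 1*(-12)) = ((-1 + 8)*11)*(15 + 12) = (7*11)*27 = 77*27 = 2079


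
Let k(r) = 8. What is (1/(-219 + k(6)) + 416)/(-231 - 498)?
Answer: -87775/153819 ≈ -0.57064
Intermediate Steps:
(1/(-219 + k(6)) + 416)/(-231 - 498) = (1/(-219 + 8) + 416)/(-231 - 498) = (1/(-211) + 416)/(-729) = (-1/211 + 416)*(-1/729) = (87775/211)*(-1/729) = -87775/153819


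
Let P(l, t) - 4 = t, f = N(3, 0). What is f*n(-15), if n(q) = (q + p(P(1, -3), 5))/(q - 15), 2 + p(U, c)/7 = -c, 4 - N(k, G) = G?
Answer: 128/15 ≈ 8.5333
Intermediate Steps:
N(k, G) = 4 - G
f = 4 (f = 4 - 1*0 = 4 + 0 = 4)
P(l, t) = 4 + t
p(U, c) = -14 - 7*c (p(U, c) = -14 + 7*(-c) = -14 - 7*c)
n(q) = (-49 + q)/(-15 + q) (n(q) = (q + (-14 - 7*5))/(q - 15) = (q + (-14 - 35))/(-15 + q) = (q - 49)/(-15 + q) = (-49 + q)/(-15 + q))
f*n(-15) = 4*((-49 - 15)/(-15 - 15)) = 4*(-64/(-30)) = 4*(-1/30*(-64)) = 4*(32/15) = 128/15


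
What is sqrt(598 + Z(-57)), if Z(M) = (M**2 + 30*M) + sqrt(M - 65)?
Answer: sqrt(2137 + I*sqrt(122)) ≈ 46.228 + 0.1195*I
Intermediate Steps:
Z(M) = M**2 + sqrt(-65 + M) + 30*M (Z(M) = (M**2 + 30*M) + sqrt(-65 + M) = M**2 + sqrt(-65 + M) + 30*M)
sqrt(598 + Z(-57)) = sqrt(598 + ((-57)**2 + sqrt(-65 - 57) + 30*(-57))) = sqrt(598 + (3249 + sqrt(-122) - 1710)) = sqrt(598 + (3249 + I*sqrt(122) - 1710)) = sqrt(598 + (1539 + I*sqrt(122))) = sqrt(2137 + I*sqrt(122))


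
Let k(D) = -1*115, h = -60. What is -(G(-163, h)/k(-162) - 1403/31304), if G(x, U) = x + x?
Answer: -10043759/3599960 ≈ -2.7900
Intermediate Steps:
k(D) = -115
G(x, U) = 2*x
-(G(-163, h)/k(-162) - 1403/31304) = -((2*(-163))/(-115) - 1403/31304) = -(-326*(-1/115) - 1403*1/31304) = -(326/115 - 1403/31304) = -1*10043759/3599960 = -10043759/3599960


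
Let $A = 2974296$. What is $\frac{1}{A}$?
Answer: $\frac{1}{2974296} \approx 3.3621 \cdot 10^{-7}$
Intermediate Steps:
$\frac{1}{A} = \frac{1}{2974296}$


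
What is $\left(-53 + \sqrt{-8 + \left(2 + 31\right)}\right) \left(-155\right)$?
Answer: $7440$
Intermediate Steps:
$\left(-53 + \sqrt{-8 + \left(2 + 31\right)}\right) \left(-155\right) = \left(-53 + \sqrt{-8 + 33}\right) \left(-155\right) = \left(-53 + \sqrt{25}\right) \left(-155\right) = \left(-53 + 5\right) \left(-155\right) = \left(-48\right) \left(-155\right) = 7440$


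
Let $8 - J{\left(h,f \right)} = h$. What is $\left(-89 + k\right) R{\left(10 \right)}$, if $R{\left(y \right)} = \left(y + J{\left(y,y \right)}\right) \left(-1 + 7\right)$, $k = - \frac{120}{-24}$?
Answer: $-4032$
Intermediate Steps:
$k = 5$ ($k = \left(-120\right) \left(- \frac{1}{24}\right) = 5$)
$J{\left(h,f \right)} = 8 - h$
$R{\left(y \right)} = 48$ ($R{\left(y \right)} = \left(y - \left(-8 + y\right)\right) \left(-1 + 7\right) = 8 \cdot 6 = 48$)
$\left(-89 + k\right) R{\left(10 \right)} = \left(-89 + 5\right) 48 = \left(-84\right) 48 = -4032$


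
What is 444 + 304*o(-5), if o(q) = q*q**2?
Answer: -37556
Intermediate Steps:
o(q) = q**3
444 + 304*o(-5) = 444 + 304*(-5)**3 = 444 + 304*(-125) = 444 - 38000 = -37556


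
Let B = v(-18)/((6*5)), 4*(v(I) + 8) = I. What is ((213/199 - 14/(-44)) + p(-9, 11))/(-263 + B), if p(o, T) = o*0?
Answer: -36474/6919429 ≈ -0.0052712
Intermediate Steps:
v(I) = -8 + I/4
p(o, T) = 0
B = -5/12 (B = (-8 + (1/4)*(-18))/((6*5)) = (-8 - 9/2)/30 = -25/2*1/30 = -5/12 ≈ -0.41667)
((213/199 - 14/(-44)) + p(-9, 11))/(-263 + B) = ((213/199 - 14/(-44)) + 0)/(-263 - 5/12) = ((213*(1/199) - 14*(-1/44)) + 0)/(-3161/12) = ((213/199 + 7/22) + 0)*(-12/3161) = (6079/4378 + 0)*(-12/3161) = (6079/4378)*(-12/3161) = -36474/6919429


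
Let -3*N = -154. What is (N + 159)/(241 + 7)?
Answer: 631/744 ≈ 0.84812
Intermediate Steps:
N = 154/3 (N = -1/3*(-154) = 154/3 ≈ 51.333)
(N + 159)/(241 + 7) = (154/3 + 159)/(241 + 7) = (631/3)/248 = (631/3)*(1/248) = 631/744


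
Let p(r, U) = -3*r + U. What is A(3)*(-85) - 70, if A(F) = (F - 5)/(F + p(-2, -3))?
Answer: -125/3 ≈ -41.667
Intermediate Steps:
p(r, U) = U - 3*r
A(F) = (-5 + F)/(3 + F) (A(F) = (F - 5)/(F + (-3 - 3*(-2))) = (-5 + F)/(F + (-3 + 6)) = (-5 + F)/(F + 3) = (-5 + F)/(3 + F))
A(3)*(-85) - 70 = ((-5 + 3)/(3 + 3))*(-85) - 70 = (-2/6)*(-85) - 70 = ((⅙)*(-2))*(-85) - 70 = -⅓*(-85) - 70 = 85/3 - 70 = -125/3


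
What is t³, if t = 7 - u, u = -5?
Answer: 1728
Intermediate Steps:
t = 12 (t = 7 - 1*(-5) = 7 + 5 = 12)
t³ = 12³ = 1728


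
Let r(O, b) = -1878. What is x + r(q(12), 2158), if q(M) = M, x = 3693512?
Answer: 3691634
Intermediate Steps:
x + r(q(12), 2158) = 3693512 - 1878 = 3691634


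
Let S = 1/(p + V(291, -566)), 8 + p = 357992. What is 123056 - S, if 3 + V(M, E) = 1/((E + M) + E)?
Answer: 37047487932279/301062020 ≈ 1.2306e+5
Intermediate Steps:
p = 357984 (p = -8 + 357992 = 357984)
V(M, E) = -3 + 1/(M + 2*E) (V(M, E) = -3 + 1/((E + M) + E) = -3 + 1/(M + 2*E))
S = 841/301062020 (S = 1/(357984 + (1 - 6*(-566) - 3*291)/(291 + 2*(-566))) = 1/(357984 + (1 + 3396 - 873)/(291 - 1132)) = 1/(357984 + 2524/(-841)) = 1/(357984 - 1/841*2524) = 1/(357984 - 2524/841) = 1/(301062020/841) = 841/301062020 ≈ 2.7934e-6)
123056 - S = 123056 - 1*841/301062020 = 123056 - 841/301062020 = 37047487932279/301062020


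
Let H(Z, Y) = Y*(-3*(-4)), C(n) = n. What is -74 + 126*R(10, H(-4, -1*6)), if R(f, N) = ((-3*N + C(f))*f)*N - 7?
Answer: -20503676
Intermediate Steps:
H(Z, Y) = 12*Y (H(Z, Y) = Y*12 = 12*Y)
R(f, N) = -7 + N*f*(f - 3*N) (R(f, N) = ((-3*N + f)*f)*N - 7 = ((f - 3*N)*f)*N - 7 = (f*(f - 3*N))*N - 7 = N*f*(f - 3*N) - 7 = -7 + N*f*(f - 3*N))
-74 + 126*R(10, H(-4, -1*6)) = -74 + 126*(-7 + (12*(-1*6))*10**2 - 3*10*(12*(-1*6))**2) = -74 + 126*(-7 + (12*(-6))*100 - 3*10*(12*(-6))**2) = -74 + 126*(-7 - 72*100 - 3*10*(-72)**2) = -74 + 126*(-7 - 7200 - 3*10*5184) = -74 + 126*(-7 - 7200 - 155520) = -74 + 126*(-162727) = -74 - 20503602 = -20503676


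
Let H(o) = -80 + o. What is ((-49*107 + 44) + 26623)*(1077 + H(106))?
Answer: 23630672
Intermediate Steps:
((-49*107 + 44) + 26623)*(1077 + H(106)) = ((-49*107 + 44) + 26623)*(1077 + (-80 + 106)) = ((-5243 + 44) + 26623)*(1077 + 26) = (-5199 + 26623)*1103 = 21424*1103 = 23630672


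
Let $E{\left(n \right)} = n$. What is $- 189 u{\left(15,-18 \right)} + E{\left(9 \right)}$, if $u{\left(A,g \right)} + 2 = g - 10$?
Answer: $5679$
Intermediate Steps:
$u{\left(A,g \right)} = -12 + g$ ($u{\left(A,g \right)} = -2 + \left(g - 10\right) = -2 + \left(-10 + g\right) = -12 + g$)
$- 189 u{\left(15,-18 \right)} + E{\left(9 \right)} = - 189 \left(-12 - 18\right) + 9 = \left(-189\right) \left(-30\right) + 9 = 5670 + 9 = 5679$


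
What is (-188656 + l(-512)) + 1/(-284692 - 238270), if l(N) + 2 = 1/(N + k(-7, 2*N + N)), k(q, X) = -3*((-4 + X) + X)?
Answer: -429964485195445/2279068396 ≈ -1.8866e+5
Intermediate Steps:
k(q, X) = 12 - 6*X (k(q, X) = -3*(-4 + 2*X) = 12 - 6*X)
l(N) = -2 + 1/(12 - 17*N) (l(N) = -2 + 1/(N + (12 - 6*(2*N + N))) = -2 + 1/(N + (12 - 18*N)) = -2 + 1/(12 - 17*N))
(-188656 + l(-512)) + 1/(-284692 - 238270) = (-188656 + (-23 + 34*(-512))/(12 - 17*(-512))) + 1/(-284692 - 238270) = (-188656 + (-23 - 17408)/(12 + 8704)) + 1/(-522962) = (-188656 - 17431/8716) - 1/522962 = -1644343127/8716 - 1/522962 = -429964485195445/2279068396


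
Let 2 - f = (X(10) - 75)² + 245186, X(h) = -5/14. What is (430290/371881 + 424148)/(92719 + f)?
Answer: -30915670484888/11526884836365 ≈ -2.6820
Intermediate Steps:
X(h) = -5/14 (X(h) = -5*1/14 = -5/14)
f = -49169089/196 (f = 2 - ((-5/14 - 75)² + 245186) = 2 - ((-1055/14)² + 245186) = 2 - (1113025/196 + 245186) = 2 - 1*49169481/196 = 2 - 49169481/196 = -49169089/196 ≈ -2.5086e+5)
(430290/371881 + 424148)/(92719 + f) = (430290/371881 + 424148)/(92719 - 49169089/196) = (430290*(1/371881) + 424148)/(-30996165/196) = (430290/371881 + 424148)*(-196/30996165) = (157733012678/371881)*(-196/30996165) = -30915670484888/11526884836365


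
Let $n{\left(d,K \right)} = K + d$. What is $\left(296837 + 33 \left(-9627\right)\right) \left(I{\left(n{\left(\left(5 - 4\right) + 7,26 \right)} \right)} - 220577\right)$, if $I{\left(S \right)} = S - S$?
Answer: $4599912758$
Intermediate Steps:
$I{\left(S \right)} = 0$
$\left(296837 + 33 \left(-9627\right)\right) \left(I{\left(n{\left(\left(5 - 4\right) + 7,26 \right)} \right)} - 220577\right) = \left(296837 + 33 \left(-9627\right)\right) \left(0 - 220577\right) = \left(296837 - 317691\right) \left(-220577\right) = \left(-20854\right) \left(-220577\right) = 4599912758$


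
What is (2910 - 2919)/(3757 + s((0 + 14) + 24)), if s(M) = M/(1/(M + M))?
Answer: -3/2215 ≈ -0.0013544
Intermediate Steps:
s(M) = 2*M² (s(M) = M/(1/(2*M)) = M/((1/(2*M))) = M*(2*M) = 2*M²)
(2910 - 2919)/(3757 + s((0 + 14) + 24)) = (2910 - 2919)/(3757 + 2*((0 + 14) + 24)²) = -9/(3757 + 2*(14 + 24)²) = -9/(3757 + 2*38²) = -9/(3757 + 2*1444) = -9/(3757 + 2888) = -9/6645 = -9*1/6645 = -3/2215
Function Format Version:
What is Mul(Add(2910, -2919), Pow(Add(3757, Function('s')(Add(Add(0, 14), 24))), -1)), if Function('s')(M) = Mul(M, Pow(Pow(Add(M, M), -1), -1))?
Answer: Rational(-3, 2215) ≈ -0.0013544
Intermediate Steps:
Function('s')(M) = Mul(2, Pow(M, 2)) (Function('s')(M) = Mul(M, Pow(Pow(Mul(2, M), -1), -1)) = Mul(M, Pow(Mul(Rational(1, 2), Pow(M, -1)), -1)) = Mul(M, Mul(2, M)) = Mul(2, Pow(M, 2)))
Mul(Add(2910, -2919), Pow(Add(3757, Function('s')(Add(Add(0, 14), 24))), -1)) = Mul(Add(2910, -2919), Pow(Add(3757, Mul(2, Pow(Add(Add(0, 14), 24), 2))), -1)) = Mul(-9, Pow(Add(3757, Mul(2, Pow(Add(14, 24), 2))), -1)) = Mul(-9, Pow(Add(3757, Mul(2, Pow(38, 2))), -1)) = Mul(-9, Pow(Add(3757, Mul(2, 1444)), -1)) = Mul(-9, Pow(Add(3757, 2888), -1)) = Mul(-9, Pow(6645, -1)) = Mul(-9, Rational(1, 6645)) = Rational(-3, 2215)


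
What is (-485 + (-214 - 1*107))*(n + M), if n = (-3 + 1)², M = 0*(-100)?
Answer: -3224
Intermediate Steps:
M = 0
n = 4 (n = (-2)² = 4)
(-485 + (-214 - 1*107))*(n + M) = (-485 + (-214 - 1*107))*(4 + 0) = (-485 + (-214 - 107))*4 = (-485 - 321)*4 = -806*4 = -3224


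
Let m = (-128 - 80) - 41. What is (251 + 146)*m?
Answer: -98853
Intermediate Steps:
m = -249 (m = -208 - 41 = -249)
(251 + 146)*m = (251 + 146)*(-249) = 397*(-249) = -98853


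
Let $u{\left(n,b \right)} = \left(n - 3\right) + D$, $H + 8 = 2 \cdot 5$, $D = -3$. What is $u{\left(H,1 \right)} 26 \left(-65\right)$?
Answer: $6760$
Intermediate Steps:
$H = 2$ ($H = -8 + 2 \cdot 5 = -8 + 10 = 2$)
$u{\left(n,b \right)} = -6 + n$ ($u{\left(n,b \right)} = \left(n - 3\right) - 3 = \left(-3 + n\right) - 3 = -6 + n$)
$u{\left(H,1 \right)} 26 \left(-65\right) = \left(-6 + 2\right) 26 \left(-65\right) = \left(-4\right) 26 \left(-65\right) = \left(-104\right) \left(-65\right) = 6760$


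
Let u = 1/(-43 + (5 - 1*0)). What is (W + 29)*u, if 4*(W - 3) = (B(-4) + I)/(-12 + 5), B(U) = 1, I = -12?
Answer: -907/1064 ≈ -0.85244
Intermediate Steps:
u = -1/38 (u = 1/(-43 + (5 + 0)) = 1/(-43 + 5) = 1/(-38) = -1/38 ≈ -0.026316)
W = 95/28 (W = 3 + ((1 - 12)/(-12 + 5))/4 = 3 + (-11/(-7))/4 = 3 + (-11*(-⅐))/4 = 3 + (¼)*(11/7) = 3 + 11/28 = 95/28 ≈ 3.3929)
(W + 29)*u = (95/28 + 29)*(-1/38) = (907/28)*(-1/38) = -907/1064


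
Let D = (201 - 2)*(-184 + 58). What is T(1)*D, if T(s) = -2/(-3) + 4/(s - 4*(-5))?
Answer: -21492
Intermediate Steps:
D = -25074 (D = 199*(-126) = -25074)
T(s) = ⅔ + 4/(20 + s) (T(s) = -2*(-⅓) + 4/(s + 20) = ⅔ + 4/(20 + s))
T(1)*D = (2*(26 + 1)/(3*(20 + 1)))*(-25074) = ((⅔)*27/21)*(-25074) = ((⅔)*(1/21)*27)*(-25074) = (6/7)*(-25074) = -21492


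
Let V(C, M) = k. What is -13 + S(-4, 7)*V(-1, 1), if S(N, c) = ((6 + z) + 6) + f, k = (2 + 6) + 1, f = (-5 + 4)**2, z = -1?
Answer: 95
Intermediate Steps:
f = 1 (f = (-1)**2 = 1)
k = 9 (k = 8 + 1 = 9)
V(C, M) = 9
S(N, c) = 12 (S(N, c) = ((6 - 1) + 6) + 1 = (5 + 6) + 1 = 11 + 1 = 12)
-13 + S(-4, 7)*V(-1, 1) = -13 + 12*9 = -13 + 108 = 95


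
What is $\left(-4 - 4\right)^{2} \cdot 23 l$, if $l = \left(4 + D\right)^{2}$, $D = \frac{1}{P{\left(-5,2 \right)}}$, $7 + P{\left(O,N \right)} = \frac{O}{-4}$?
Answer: $\frac{495616}{23} \approx 21549.0$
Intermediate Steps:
$P{\left(O,N \right)} = -7 - \frac{O}{4}$ ($P{\left(O,N \right)} = -7 + \frac{O}{-4} = -7 + O \left(- \frac{1}{4}\right) = -7 - \frac{O}{4}$)
$D = - \frac{4}{23}$ ($D = \frac{1}{-7 - - \frac{5}{4}} = \frac{1}{-7 + \frac{5}{4}} = \frac{1}{- \frac{23}{4}} = - \frac{4}{23} \approx -0.17391$)
$l = \frac{7744}{529}$ ($l = \left(4 - \frac{4}{23}\right)^{2} = \left(\frac{88}{23}\right)^{2} = \frac{7744}{529} \approx 14.639$)
$\left(-4 - 4\right)^{2} \cdot 23 l = \left(-4 - 4\right)^{2} \cdot 23 \cdot \frac{7744}{529} = \left(-8\right)^{2} \cdot 23 \cdot \frac{7744}{529} = 64 \cdot 23 \cdot \frac{7744}{529} = 1472 \cdot \frac{7744}{529} = \frac{495616}{23}$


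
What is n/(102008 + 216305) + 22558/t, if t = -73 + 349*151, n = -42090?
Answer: 2482738157/8375769969 ≈ 0.29642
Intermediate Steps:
t = 52626 (t = -73 + 52699 = 52626)
n/(102008 + 216305) + 22558/t = -42090/(102008 + 216305) + 22558/52626 = -42090/318313 + 22558*(1/52626) = -42090*1/318313 + 11279/26313 = -42090/318313 + 11279/26313 = 2482738157/8375769969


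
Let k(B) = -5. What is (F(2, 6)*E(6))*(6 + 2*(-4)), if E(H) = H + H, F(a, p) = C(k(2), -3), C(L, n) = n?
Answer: 72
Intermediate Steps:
F(a, p) = -3
E(H) = 2*H
(F(2, 6)*E(6))*(6 + 2*(-4)) = (-6*6)*(6 + 2*(-4)) = (-3*12)*(6 - 8) = -36*(-2) = 72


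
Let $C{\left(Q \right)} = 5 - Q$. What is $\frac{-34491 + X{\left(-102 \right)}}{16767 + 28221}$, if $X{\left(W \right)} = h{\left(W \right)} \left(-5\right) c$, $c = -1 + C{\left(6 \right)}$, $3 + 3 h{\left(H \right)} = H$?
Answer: $- \frac{34841}{44988} \approx -0.77445$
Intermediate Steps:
$h{\left(H \right)} = -1 + \frac{H}{3}$
$c = -2$ ($c = -1 + \left(5 - 6\right) = -1 - 1 = -2$)
$X{\left(W \right)} = -10 + \frac{10 W}{3}$ ($X{\left(W \right)} = \left(-1 + \frac{W}{3}\right) \left(-5\right) \left(-2\right) = \left(5 - \frac{5 W}{3}\right) \left(-2\right) = -10 + \frac{10 W}{3}$)
$\frac{-34491 + X{\left(-102 \right)}}{16767 + 28221} = \frac{-34491 + \left(-10 + \frac{10}{3} \left(-102\right)\right)}{16767 + 28221} = \frac{-34491 - 350}{44988} = \left(-34491 - 350\right) \frac{1}{44988} = \left(-34841\right) \frac{1}{44988} = - \frac{34841}{44988}$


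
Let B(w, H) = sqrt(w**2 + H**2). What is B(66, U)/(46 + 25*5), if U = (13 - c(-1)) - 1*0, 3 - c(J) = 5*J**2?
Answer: sqrt(509)/57 ≈ 0.39581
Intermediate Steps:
c(J) = 3 - 5*J**2
U = 15 (U = (13 - (3 - 5*(-1)**2)) - 1*0 = (13 - (3 - 5*1)) + 0 = (13 - (3 - 5)) + 0 = (13 - 1*(-2)) + 0 = (13 + 2) + 0 = 15 + 0 = 15)
B(w, H) = sqrt(H**2 + w**2)
B(66, U)/(46 + 25*5) = sqrt(15**2 + 66**2)/(46 + 25*5) = sqrt(225 + 4356)/(46 + 125) = sqrt(4581)/171 = (3*sqrt(509))*(1/171) = sqrt(509)/57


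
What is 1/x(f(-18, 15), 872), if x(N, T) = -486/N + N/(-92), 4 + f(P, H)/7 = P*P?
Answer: -25760/632789 ≈ -0.040709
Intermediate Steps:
f(P, H) = -28 + 7*P² (f(P, H) = -28 + 7*(P*P) = -28 + 7*P²)
x(N, T) = -486/N - N/92 (x(N, T) = -486/N + N*(-1/92) = -486/N - N/92)
1/x(f(-18, 15), 872) = 1/(-486/(-28 + 7*(-18)²) - (-28 + 7*(-18)²)/92) = 1/(-486/(-28 + 7*324) - (-28 + 7*324)/92) = 1/(-486/(-28 + 2268) - (-28 + 2268)/92) = 1/(-486/2240 - 1/92*2240) = 1/(-486*1/2240 - 560/23) = 1/(-243/1120 - 560/23) = 1/(-632789/25760) = -25760/632789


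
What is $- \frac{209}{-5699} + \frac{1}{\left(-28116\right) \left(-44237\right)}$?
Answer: $\frac{259947411527}{7088230936908} \approx 0.036673$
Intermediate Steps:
$- \frac{209}{-5699} + \frac{1}{\left(-28116\right) \left(-44237\right)} = \left(-209\right) \left(- \frac{1}{5699}\right) - - \frac{1}{1243767492} = \frac{209}{5699} + \frac{1}{1243767492} = \frac{259947411527}{7088230936908}$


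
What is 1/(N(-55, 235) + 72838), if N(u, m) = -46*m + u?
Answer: 1/61973 ≈ 1.6136e-5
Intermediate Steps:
N(u, m) = u - 46*m
1/(N(-55, 235) + 72838) = 1/((-55 - 46*235) + 72838) = 1/((-55 - 10810) + 72838) = 1/(-10865 + 72838) = 1/61973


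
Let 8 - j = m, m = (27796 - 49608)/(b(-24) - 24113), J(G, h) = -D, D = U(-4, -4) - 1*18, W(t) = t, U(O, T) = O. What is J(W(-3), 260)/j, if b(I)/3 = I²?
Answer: 246235/78634 ≈ 3.1314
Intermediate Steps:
b(I) = 3*I²
D = -22 (D = -4 - 1*18 = -4 - 18 = -22)
J(G, h) = 22 (J(G, h) = -1*(-22) = 22)
m = 21812/22385 (m = (27796 - 49608)/(3*(-24)² - 24113) = -21812/(3*576 - 24113) = -21812/(1728 - 24113) = -21812/(-22385) = -21812*(-1/22385) = 21812/22385 ≈ 0.97440)
j = 157268/22385 (j = 8 - 1*21812/22385 = 8 - 21812/22385 = 157268/22385 ≈ 7.0256)
J(W(-3), 260)/j = 22/(157268/22385) = 22*(22385/157268) = 246235/78634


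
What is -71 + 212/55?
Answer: -3693/55 ≈ -67.146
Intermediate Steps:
-71 + 212/55 = -3693/55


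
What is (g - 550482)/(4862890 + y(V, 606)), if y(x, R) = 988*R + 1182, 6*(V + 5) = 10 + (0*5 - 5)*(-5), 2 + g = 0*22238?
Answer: -137621/1365700 ≈ -0.10077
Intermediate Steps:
g = -2 (g = -2 + 0*22238 = -2 + 0 = -2)
V = ⅚ (V = -5 + (10 + (0*5 - 5)*(-5))/6 = -5 + (10 + (0 - 5)*(-5))/6 = -5 + (10 - 5*(-5))/6 = -5 + (10 + 25)/6 = -5 + (⅙)*35 = -5 + 35/6 = ⅚ ≈ 0.83333)
y(x, R) = 1182 + 988*R
(g - 550482)/(4862890 + y(V, 606)) = (-2 - 550482)/(4862890 + (1182 + 988*606)) = -550484/(4862890 + (1182 + 598728)) = -550484/(4862890 + 599910) = -550484/5462800 = -550484*1/5462800 = -137621/1365700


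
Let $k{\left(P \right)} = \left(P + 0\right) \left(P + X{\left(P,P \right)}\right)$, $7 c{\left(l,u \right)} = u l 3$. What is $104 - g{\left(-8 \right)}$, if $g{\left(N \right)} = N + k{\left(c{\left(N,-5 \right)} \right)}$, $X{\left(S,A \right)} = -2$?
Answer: $- \frac{7232}{49} \approx -147.59$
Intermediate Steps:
$c{\left(l,u \right)} = \frac{3 l u}{7}$ ($c{\left(l,u \right)} = \frac{u l 3}{7} = \frac{l u 3}{7} = \frac{3 l u}{7}$)
$k{\left(P \right)} = P \left(-2 + P\right)$ ($k{\left(P \right)} = \left(P + 0\right) \left(P - 2\right) = P \left(-2 + P\right)$)
$g{\left(N \right)} = N - \frac{15 N \left(-2 - \frac{15 N}{7}\right)}{7}$ ($g{\left(N \right)} = N + \frac{3}{7} N \left(-5\right) \left(-2 + \frac{3}{7} N \left(-5\right)\right) = N + - \frac{15 N}{7} \left(-2 - \frac{15 N}{7}\right) = N - \frac{15 N \left(-2 - \frac{15 N}{7}\right)}{7}$)
$104 - g{\left(-8 \right)} = 104 - \frac{1}{49} \left(-8\right) \left(259 + 225 \left(-8\right)\right) = 104 - \frac{1}{49} \left(-8\right) \left(259 - 1800\right) = 104 - \frac{1}{49} \left(-8\right) \left(-1541\right) = 104 - \frac{12328}{49} = - \frac{7232}{49}$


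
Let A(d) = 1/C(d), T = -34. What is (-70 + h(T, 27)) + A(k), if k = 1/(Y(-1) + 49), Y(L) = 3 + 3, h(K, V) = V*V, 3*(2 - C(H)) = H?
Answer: 216976/329 ≈ 659.50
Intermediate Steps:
C(H) = 2 - H/3
h(K, V) = V**2
Y(L) = 6
k = 1/55 (k = 1/(6 + 49) = 1/55 ≈ 0.018182)
A(d) = 1/(2 - d/3)
(-70 + h(T, 27)) + A(k) = (-70 + 27**2) - 3/(-6 + 1/55) = (-70 + 729) - 3/(-329/55) = 659 - 3*(-55/329) = 659 + 165/329 = 216976/329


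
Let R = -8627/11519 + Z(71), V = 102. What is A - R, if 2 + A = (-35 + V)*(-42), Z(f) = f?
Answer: -33246726/11519 ≈ -2886.3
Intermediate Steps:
R = 809222/11519 (R = -8627/11519 + 71 = 809222/11519 ≈ 70.251)
A = -2816 (A = -2 + (-35 + 102)*(-42) = -2 + 67*(-42) = -2 - 2814 = -2816)
A - R = -2816 - 1*809222/11519 = -2816 - 809222/11519 = -33246726/11519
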